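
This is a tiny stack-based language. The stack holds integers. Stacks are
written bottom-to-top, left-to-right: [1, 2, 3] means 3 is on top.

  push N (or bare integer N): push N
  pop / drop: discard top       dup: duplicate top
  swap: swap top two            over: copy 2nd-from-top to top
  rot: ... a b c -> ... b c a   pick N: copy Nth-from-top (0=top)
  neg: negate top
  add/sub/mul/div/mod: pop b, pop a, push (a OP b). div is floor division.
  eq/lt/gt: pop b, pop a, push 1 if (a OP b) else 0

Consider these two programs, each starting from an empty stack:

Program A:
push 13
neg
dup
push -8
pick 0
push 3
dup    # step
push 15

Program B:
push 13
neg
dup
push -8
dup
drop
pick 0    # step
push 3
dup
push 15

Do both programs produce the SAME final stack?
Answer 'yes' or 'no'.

Answer: yes

Derivation:
Program A trace:
  After 'push 13': [13]
  After 'neg': [-13]
  After 'dup': [-13, -13]
  After 'push -8': [-13, -13, -8]
  After 'pick 0': [-13, -13, -8, -8]
  After 'push 3': [-13, -13, -8, -8, 3]
  After 'dup': [-13, -13, -8, -8, 3, 3]
  After 'push 15': [-13, -13, -8, -8, 3, 3, 15]
Program A final stack: [-13, -13, -8, -8, 3, 3, 15]

Program B trace:
  After 'push 13': [13]
  After 'neg': [-13]
  After 'dup': [-13, -13]
  After 'push -8': [-13, -13, -8]
  After 'dup': [-13, -13, -8, -8]
  After 'drop': [-13, -13, -8]
  After 'pick 0': [-13, -13, -8, -8]
  After 'push 3': [-13, -13, -8, -8, 3]
  After 'dup': [-13, -13, -8, -8, 3, 3]
  After 'push 15': [-13, -13, -8, -8, 3, 3, 15]
Program B final stack: [-13, -13, -8, -8, 3, 3, 15]
Same: yes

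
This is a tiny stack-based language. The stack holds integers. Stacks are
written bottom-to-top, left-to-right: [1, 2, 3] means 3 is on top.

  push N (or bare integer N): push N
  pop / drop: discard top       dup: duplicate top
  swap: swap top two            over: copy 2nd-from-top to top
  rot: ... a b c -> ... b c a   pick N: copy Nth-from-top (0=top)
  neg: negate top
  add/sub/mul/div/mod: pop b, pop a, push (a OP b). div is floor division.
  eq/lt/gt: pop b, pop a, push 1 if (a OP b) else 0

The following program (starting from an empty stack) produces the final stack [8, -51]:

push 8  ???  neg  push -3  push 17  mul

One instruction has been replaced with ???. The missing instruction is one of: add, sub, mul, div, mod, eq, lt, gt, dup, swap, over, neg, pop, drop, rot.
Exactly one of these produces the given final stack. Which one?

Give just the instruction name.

Stack before ???: [8]
Stack after ???:  [-8]
The instruction that transforms [8] -> [-8] is: neg

Answer: neg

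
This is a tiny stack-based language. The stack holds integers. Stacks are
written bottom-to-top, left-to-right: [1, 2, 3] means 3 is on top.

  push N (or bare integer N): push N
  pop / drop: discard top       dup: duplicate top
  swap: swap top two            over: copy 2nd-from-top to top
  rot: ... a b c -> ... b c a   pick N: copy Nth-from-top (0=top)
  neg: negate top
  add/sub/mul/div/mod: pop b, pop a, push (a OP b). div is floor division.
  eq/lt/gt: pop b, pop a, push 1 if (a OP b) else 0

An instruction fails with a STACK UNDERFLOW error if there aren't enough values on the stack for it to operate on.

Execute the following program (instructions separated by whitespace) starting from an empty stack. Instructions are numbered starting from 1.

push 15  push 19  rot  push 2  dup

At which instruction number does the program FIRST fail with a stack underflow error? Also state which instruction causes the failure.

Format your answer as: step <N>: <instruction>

Answer: step 3: rot

Derivation:
Step 1 ('push 15'): stack = [15], depth = 1
Step 2 ('push 19'): stack = [15, 19], depth = 2
Step 3 ('rot'): needs 3 value(s) but depth is 2 — STACK UNDERFLOW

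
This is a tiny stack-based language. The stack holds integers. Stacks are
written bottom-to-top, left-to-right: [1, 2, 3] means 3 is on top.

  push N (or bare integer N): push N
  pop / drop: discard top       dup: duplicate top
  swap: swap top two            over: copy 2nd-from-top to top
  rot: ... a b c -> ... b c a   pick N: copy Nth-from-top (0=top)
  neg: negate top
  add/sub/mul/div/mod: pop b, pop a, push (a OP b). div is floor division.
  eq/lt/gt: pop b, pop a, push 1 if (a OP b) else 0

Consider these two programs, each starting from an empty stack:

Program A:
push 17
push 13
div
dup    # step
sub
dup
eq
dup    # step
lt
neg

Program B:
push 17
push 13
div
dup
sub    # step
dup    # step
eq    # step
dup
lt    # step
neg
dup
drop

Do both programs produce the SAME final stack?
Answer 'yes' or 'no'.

Program A trace:
  After 'push 17': [17]
  After 'push 13': [17, 13]
  After 'div': [1]
  After 'dup': [1, 1]
  After 'sub': [0]
  After 'dup': [0, 0]
  After 'eq': [1]
  After 'dup': [1, 1]
  After 'lt': [0]
  After 'neg': [0]
Program A final stack: [0]

Program B trace:
  After 'push 17': [17]
  After 'push 13': [17, 13]
  After 'div': [1]
  After 'dup': [1, 1]
  After 'sub': [0]
  After 'dup': [0, 0]
  After 'eq': [1]
  After 'dup': [1, 1]
  After 'lt': [0]
  After 'neg': [0]
  After 'dup': [0, 0]
  After 'drop': [0]
Program B final stack: [0]
Same: yes

Answer: yes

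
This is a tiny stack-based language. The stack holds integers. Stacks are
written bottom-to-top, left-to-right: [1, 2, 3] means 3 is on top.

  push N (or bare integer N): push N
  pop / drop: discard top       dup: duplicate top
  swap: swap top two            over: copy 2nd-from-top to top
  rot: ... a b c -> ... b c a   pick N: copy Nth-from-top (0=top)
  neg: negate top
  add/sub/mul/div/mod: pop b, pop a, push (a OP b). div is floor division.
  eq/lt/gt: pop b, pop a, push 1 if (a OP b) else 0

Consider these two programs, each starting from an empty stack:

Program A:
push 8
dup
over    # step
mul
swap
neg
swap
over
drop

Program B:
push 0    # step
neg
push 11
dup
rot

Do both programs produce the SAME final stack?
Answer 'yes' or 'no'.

Program A trace:
  After 'push 8': [8]
  After 'dup': [8, 8]
  After 'over': [8, 8, 8]
  After 'mul': [8, 64]
  After 'swap': [64, 8]
  After 'neg': [64, -8]
  After 'swap': [-8, 64]
  After 'over': [-8, 64, -8]
  After 'drop': [-8, 64]
Program A final stack: [-8, 64]

Program B trace:
  After 'push 0': [0]
  After 'neg': [0]
  After 'push 11': [0, 11]
  After 'dup': [0, 11, 11]
  After 'rot': [11, 11, 0]
Program B final stack: [11, 11, 0]
Same: no

Answer: no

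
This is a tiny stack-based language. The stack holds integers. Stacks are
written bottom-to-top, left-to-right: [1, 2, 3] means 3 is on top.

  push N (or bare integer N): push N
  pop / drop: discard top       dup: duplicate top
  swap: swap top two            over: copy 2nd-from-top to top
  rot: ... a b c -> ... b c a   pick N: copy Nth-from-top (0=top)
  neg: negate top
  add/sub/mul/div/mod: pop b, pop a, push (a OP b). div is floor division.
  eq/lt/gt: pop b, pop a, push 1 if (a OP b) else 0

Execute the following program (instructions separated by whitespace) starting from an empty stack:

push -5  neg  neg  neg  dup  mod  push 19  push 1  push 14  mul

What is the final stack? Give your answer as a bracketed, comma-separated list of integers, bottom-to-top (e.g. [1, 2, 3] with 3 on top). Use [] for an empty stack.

Answer: [0, 19, 14]

Derivation:
After 'push -5': [-5]
After 'neg': [5]
After 'neg': [-5]
After 'neg': [5]
After 'dup': [5, 5]
After 'mod': [0]
After 'push 19': [0, 19]
After 'push 1': [0, 19, 1]
After 'push 14': [0, 19, 1, 14]
After 'mul': [0, 19, 14]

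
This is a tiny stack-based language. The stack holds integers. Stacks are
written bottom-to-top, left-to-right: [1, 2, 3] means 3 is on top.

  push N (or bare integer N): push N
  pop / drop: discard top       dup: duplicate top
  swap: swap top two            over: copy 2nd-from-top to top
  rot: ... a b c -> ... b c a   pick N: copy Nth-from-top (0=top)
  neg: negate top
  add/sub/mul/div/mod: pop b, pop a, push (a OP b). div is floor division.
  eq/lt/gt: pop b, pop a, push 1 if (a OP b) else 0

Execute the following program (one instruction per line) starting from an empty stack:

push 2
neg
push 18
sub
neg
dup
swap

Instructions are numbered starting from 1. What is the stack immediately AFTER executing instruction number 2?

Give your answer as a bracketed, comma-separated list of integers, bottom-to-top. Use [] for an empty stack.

Answer: [-2]

Derivation:
Step 1 ('push 2'): [2]
Step 2 ('neg'): [-2]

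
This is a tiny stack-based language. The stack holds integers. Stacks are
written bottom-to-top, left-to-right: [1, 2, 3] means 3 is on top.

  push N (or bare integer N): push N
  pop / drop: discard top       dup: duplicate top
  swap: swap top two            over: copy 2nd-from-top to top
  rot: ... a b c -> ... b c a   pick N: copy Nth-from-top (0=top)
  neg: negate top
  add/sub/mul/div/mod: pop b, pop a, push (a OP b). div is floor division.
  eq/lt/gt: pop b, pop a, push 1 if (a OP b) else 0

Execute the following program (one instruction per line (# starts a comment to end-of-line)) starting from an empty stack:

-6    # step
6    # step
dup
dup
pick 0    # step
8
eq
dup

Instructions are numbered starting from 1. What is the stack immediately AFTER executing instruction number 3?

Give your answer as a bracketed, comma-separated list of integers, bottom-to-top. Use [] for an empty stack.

Step 1 ('-6'): [-6]
Step 2 ('6'): [-6, 6]
Step 3 ('dup'): [-6, 6, 6]

Answer: [-6, 6, 6]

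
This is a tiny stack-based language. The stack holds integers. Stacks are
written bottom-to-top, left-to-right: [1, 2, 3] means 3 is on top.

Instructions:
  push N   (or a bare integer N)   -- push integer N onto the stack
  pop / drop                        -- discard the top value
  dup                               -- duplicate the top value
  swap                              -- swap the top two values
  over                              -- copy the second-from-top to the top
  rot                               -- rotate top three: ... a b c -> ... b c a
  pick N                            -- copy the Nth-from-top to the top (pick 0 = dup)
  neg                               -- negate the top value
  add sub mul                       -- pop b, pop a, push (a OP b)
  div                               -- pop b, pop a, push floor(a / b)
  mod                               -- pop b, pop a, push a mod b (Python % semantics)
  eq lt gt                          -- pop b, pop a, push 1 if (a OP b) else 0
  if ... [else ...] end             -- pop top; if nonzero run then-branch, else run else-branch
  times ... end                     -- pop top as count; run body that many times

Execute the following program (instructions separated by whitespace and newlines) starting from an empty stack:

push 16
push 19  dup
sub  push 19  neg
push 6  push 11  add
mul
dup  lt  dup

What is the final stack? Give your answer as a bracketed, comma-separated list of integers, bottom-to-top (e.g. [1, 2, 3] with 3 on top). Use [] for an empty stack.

After 'push 16': [16]
After 'push 19': [16, 19]
After 'dup': [16, 19, 19]
After 'sub': [16, 0]
After 'push 19': [16, 0, 19]
After 'neg': [16, 0, -19]
After 'push 6': [16, 0, -19, 6]
After 'push 11': [16, 0, -19, 6, 11]
After 'add': [16, 0, -19, 17]
After 'mul': [16, 0, -323]
After 'dup': [16, 0, -323, -323]
After 'lt': [16, 0, 0]
After 'dup': [16, 0, 0, 0]

Answer: [16, 0, 0, 0]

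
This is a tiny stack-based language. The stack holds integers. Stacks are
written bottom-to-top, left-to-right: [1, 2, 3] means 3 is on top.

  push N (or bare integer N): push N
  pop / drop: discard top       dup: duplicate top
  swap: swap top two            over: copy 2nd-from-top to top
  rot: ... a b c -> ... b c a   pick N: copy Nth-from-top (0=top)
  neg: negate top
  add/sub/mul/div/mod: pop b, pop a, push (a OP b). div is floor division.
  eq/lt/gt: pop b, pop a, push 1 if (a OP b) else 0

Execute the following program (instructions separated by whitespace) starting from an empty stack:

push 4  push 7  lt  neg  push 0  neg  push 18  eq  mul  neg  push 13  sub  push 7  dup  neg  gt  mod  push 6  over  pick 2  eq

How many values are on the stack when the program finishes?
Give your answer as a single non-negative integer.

After 'push 4': stack = [4] (depth 1)
After 'push 7': stack = [4, 7] (depth 2)
After 'lt': stack = [1] (depth 1)
After 'neg': stack = [-1] (depth 1)
After 'push 0': stack = [-1, 0] (depth 2)
After 'neg': stack = [-1, 0] (depth 2)
After 'push 18': stack = [-1, 0, 18] (depth 3)
After 'eq': stack = [-1, 0] (depth 2)
After 'mul': stack = [0] (depth 1)
After 'neg': stack = [0] (depth 1)
  ...
After 'sub': stack = [-13] (depth 1)
After 'push 7': stack = [-13, 7] (depth 2)
After 'dup': stack = [-13, 7, 7] (depth 3)
After 'neg': stack = [-13, 7, -7] (depth 3)
After 'gt': stack = [-13, 1] (depth 2)
After 'mod': stack = [0] (depth 1)
After 'push 6': stack = [0, 6] (depth 2)
After 'over': stack = [0, 6, 0] (depth 3)
After 'pick 2': stack = [0, 6, 0, 0] (depth 4)
After 'eq': stack = [0, 6, 1] (depth 3)

Answer: 3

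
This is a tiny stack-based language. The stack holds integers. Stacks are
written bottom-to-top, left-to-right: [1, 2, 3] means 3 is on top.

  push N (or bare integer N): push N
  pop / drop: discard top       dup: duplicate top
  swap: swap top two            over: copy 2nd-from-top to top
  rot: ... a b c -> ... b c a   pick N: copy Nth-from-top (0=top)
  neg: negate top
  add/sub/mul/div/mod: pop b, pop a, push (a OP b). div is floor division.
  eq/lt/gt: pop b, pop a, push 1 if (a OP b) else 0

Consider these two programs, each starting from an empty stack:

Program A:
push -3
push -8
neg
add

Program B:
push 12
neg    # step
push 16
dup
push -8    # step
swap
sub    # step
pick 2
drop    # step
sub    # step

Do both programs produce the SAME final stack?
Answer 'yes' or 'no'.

Program A trace:
  After 'push -3': [-3]
  After 'push -8': [-3, -8]
  After 'neg': [-3, 8]
  After 'add': [5]
Program A final stack: [5]

Program B trace:
  After 'push 12': [12]
  After 'neg': [-12]
  After 'push 16': [-12, 16]
  After 'dup': [-12, 16, 16]
  After 'push -8': [-12, 16, 16, -8]
  After 'swap': [-12, 16, -8, 16]
  After 'sub': [-12, 16, -24]
  After 'pick 2': [-12, 16, -24, -12]
  After 'drop': [-12, 16, -24]
  After 'sub': [-12, 40]
Program B final stack: [-12, 40]
Same: no

Answer: no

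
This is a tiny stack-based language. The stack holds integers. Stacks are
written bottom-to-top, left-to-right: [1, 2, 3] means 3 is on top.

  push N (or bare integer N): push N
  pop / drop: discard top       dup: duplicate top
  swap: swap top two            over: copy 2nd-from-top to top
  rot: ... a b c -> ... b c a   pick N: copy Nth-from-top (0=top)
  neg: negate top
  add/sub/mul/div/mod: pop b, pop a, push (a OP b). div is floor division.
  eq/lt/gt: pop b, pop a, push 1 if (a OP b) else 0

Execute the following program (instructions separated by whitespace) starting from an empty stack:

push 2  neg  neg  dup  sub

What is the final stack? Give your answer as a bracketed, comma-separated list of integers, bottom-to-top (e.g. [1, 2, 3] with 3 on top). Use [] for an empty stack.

After 'push 2': [2]
After 'neg': [-2]
After 'neg': [2]
After 'dup': [2, 2]
After 'sub': [0]

Answer: [0]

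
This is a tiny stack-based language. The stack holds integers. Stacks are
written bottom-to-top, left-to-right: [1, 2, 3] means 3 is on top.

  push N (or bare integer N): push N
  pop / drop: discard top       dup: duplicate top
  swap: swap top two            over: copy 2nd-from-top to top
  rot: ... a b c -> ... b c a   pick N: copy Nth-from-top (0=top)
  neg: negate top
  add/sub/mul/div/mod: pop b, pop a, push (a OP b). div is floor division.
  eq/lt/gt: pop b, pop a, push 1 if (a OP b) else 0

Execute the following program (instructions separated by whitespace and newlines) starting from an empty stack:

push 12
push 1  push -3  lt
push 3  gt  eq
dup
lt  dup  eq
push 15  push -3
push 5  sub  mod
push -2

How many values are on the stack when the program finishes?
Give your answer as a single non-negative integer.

After 'push 12': stack = [12] (depth 1)
After 'push 1': stack = [12, 1] (depth 2)
After 'push -3': stack = [12, 1, -3] (depth 3)
After 'lt': stack = [12, 0] (depth 2)
After 'push 3': stack = [12, 0, 3] (depth 3)
After 'gt': stack = [12, 0] (depth 2)
After 'eq': stack = [0] (depth 1)
After 'dup': stack = [0, 0] (depth 2)
After 'lt': stack = [0] (depth 1)
After 'dup': stack = [0, 0] (depth 2)
After 'eq': stack = [1] (depth 1)
After 'push 15': stack = [1, 15] (depth 2)
After 'push -3': stack = [1, 15, -3] (depth 3)
After 'push 5': stack = [1, 15, -3, 5] (depth 4)
After 'sub': stack = [1, 15, -8] (depth 3)
After 'mod': stack = [1, -1] (depth 2)
After 'push -2': stack = [1, -1, -2] (depth 3)

Answer: 3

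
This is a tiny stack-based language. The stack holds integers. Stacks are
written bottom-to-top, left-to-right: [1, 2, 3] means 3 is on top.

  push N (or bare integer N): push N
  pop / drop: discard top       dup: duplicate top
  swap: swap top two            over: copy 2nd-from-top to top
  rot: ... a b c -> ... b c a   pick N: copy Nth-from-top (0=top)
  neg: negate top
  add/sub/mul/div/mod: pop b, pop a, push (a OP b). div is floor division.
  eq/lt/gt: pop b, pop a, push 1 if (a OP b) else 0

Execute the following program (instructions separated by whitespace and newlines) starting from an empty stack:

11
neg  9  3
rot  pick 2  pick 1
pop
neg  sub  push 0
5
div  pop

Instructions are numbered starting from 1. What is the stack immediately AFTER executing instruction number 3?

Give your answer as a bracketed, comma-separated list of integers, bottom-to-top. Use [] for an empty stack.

Step 1 ('11'): [11]
Step 2 ('neg'): [-11]
Step 3 ('9'): [-11, 9]

Answer: [-11, 9]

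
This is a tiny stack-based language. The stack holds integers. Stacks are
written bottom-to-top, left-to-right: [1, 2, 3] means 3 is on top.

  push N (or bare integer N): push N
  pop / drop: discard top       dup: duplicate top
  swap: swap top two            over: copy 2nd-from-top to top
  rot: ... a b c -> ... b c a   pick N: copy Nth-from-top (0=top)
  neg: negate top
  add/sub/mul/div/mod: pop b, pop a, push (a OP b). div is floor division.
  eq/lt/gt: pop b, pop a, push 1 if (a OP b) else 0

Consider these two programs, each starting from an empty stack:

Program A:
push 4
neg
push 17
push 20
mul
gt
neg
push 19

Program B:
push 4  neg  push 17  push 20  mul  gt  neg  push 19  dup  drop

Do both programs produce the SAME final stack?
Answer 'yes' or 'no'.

Answer: yes

Derivation:
Program A trace:
  After 'push 4': [4]
  After 'neg': [-4]
  After 'push 17': [-4, 17]
  After 'push 20': [-4, 17, 20]
  After 'mul': [-4, 340]
  After 'gt': [0]
  After 'neg': [0]
  After 'push 19': [0, 19]
Program A final stack: [0, 19]

Program B trace:
  After 'push 4': [4]
  After 'neg': [-4]
  After 'push 17': [-4, 17]
  After 'push 20': [-4, 17, 20]
  After 'mul': [-4, 340]
  After 'gt': [0]
  After 'neg': [0]
  After 'push 19': [0, 19]
  After 'dup': [0, 19, 19]
  After 'drop': [0, 19]
Program B final stack: [0, 19]
Same: yes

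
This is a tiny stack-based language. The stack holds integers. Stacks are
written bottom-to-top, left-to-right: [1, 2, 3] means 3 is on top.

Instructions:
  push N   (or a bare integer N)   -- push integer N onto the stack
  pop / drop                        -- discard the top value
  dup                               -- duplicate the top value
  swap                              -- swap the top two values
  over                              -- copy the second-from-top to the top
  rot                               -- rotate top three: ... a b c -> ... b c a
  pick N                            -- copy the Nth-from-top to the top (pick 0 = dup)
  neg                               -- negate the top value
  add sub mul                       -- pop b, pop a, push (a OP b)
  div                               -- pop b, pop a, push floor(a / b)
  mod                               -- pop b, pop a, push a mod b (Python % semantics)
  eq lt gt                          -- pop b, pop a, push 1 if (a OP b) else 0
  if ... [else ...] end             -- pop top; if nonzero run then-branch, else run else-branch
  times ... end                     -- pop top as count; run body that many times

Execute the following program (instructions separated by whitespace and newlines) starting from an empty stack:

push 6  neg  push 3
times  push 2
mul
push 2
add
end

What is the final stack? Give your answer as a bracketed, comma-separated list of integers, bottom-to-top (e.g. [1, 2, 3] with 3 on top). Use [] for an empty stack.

After 'push 6': [6]
After 'neg': [-6]
After 'push 3': [-6, 3]
After 'times': [-6]
After 'push 2': [-6, 2]
After 'mul': [-12]
After 'push 2': [-12, 2]
After 'add': [-10]
After 'push 2': [-10, 2]
After 'mul': [-20]
After 'push 2': [-20, 2]
After 'add': [-18]
After 'push 2': [-18, 2]
After 'mul': [-36]
After 'push 2': [-36, 2]
After 'add': [-34]

Answer: [-34]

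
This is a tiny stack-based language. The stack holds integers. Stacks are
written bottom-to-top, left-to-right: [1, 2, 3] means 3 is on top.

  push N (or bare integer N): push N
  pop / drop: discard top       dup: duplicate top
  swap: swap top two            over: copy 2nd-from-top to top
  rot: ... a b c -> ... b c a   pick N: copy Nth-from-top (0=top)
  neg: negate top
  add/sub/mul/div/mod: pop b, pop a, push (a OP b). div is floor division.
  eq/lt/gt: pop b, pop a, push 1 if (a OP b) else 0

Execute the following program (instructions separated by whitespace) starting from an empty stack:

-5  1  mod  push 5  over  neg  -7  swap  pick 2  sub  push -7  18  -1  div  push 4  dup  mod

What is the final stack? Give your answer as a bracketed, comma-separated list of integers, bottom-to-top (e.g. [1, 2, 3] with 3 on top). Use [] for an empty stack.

Answer: [0, 5, -7, -5, -7, -18, 0]

Derivation:
After 'push -5': [-5]
After 'push 1': [-5, 1]
After 'mod': [0]
After 'push 5': [0, 5]
After 'over': [0, 5, 0]
After 'neg': [0, 5, 0]
After 'push -7': [0, 5, 0, -7]
After 'swap': [0, 5, -7, 0]
After 'pick 2': [0, 5, -7, 0, 5]
After 'sub': [0, 5, -7, -5]
After 'push -7': [0, 5, -7, -5, -7]
After 'push 18': [0, 5, -7, -5, -7, 18]
After 'push -1': [0, 5, -7, -5, -7, 18, -1]
After 'div': [0, 5, -7, -5, -7, -18]
After 'push 4': [0, 5, -7, -5, -7, -18, 4]
After 'dup': [0, 5, -7, -5, -7, -18, 4, 4]
After 'mod': [0, 5, -7, -5, -7, -18, 0]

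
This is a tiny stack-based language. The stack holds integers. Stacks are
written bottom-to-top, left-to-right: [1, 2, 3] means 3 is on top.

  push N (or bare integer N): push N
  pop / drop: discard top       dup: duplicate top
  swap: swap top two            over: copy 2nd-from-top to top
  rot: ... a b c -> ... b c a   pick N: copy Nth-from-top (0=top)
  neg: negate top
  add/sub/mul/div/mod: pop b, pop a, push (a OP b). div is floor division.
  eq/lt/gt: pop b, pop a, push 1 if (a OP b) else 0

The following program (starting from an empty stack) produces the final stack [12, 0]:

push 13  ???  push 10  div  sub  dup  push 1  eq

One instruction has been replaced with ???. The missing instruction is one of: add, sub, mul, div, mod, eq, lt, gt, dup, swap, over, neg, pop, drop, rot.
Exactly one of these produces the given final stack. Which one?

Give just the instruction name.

Answer: dup

Derivation:
Stack before ???: [13]
Stack after ???:  [13, 13]
The instruction that transforms [13] -> [13, 13] is: dup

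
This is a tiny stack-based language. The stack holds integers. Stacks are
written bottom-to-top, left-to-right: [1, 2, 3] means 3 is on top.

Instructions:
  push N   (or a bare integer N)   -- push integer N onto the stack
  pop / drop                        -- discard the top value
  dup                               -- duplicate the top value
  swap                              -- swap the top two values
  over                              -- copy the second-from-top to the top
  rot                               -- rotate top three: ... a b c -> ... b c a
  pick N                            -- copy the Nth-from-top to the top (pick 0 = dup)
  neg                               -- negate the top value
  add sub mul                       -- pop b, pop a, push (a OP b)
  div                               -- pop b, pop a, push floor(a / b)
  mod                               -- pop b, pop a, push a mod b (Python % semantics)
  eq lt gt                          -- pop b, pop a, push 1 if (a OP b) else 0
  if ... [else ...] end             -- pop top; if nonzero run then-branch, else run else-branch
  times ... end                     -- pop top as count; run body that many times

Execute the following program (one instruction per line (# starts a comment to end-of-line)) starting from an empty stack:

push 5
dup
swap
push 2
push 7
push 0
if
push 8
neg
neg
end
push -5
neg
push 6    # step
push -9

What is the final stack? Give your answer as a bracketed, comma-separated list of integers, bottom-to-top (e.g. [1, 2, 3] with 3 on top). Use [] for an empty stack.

Answer: [5, 5, 2, 7, 5, 6, -9]

Derivation:
After 'push 5': [5]
After 'dup': [5, 5]
After 'swap': [5, 5]
After 'push 2': [5, 5, 2]
After 'push 7': [5, 5, 2, 7]
After 'push 0': [5, 5, 2, 7, 0]
After 'if': [5, 5, 2, 7]
After 'push -5': [5, 5, 2, 7, -5]
After 'neg': [5, 5, 2, 7, 5]
After 'push 6': [5, 5, 2, 7, 5, 6]
After 'push -9': [5, 5, 2, 7, 5, 6, -9]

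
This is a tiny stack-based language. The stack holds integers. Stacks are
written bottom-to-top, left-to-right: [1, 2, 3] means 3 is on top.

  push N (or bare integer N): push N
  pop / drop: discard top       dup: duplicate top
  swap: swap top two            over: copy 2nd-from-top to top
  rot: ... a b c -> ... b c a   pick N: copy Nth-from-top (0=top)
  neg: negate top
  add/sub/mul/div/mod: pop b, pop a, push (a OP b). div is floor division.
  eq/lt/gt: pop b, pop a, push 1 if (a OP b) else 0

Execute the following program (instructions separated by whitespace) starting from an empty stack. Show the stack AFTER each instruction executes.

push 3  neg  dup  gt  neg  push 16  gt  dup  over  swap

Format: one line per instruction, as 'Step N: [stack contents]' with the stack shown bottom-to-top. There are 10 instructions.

Step 1: [3]
Step 2: [-3]
Step 3: [-3, -3]
Step 4: [0]
Step 5: [0]
Step 6: [0, 16]
Step 7: [0]
Step 8: [0, 0]
Step 9: [0, 0, 0]
Step 10: [0, 0, 0]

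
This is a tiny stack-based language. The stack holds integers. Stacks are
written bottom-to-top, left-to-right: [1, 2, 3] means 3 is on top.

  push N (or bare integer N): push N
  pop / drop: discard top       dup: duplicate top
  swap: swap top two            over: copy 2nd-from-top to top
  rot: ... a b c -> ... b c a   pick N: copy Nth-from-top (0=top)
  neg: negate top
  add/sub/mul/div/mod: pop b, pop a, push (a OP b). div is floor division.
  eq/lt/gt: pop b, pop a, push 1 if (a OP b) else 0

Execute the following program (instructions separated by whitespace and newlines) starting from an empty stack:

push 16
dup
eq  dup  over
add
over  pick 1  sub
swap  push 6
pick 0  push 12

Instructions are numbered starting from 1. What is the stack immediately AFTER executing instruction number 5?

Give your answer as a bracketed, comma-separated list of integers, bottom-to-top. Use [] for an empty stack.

Answer: [1, 1, 1]

Derivation:
Step 1 ('push 16'): [16]
Step 2 ('dup'): [16, 16]
Step 3 ('eq'): [1]
Step 4 ('dup'): [1, 1]
Step 5 ('over'): [1, 1, 1]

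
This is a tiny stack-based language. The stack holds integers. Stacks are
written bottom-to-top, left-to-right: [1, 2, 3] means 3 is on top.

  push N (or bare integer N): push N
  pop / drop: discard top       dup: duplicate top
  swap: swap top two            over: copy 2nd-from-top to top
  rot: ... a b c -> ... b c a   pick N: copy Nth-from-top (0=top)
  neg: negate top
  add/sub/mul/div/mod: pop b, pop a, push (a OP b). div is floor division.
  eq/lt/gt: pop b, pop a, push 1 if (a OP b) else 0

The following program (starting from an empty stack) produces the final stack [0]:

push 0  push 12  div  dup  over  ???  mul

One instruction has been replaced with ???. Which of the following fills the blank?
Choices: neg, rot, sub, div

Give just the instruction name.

Stack before ???: [0, 0, 0]
Stack after ???:  [0, 0]
Checking each choice:
  neg: produces [0, 0]
  rot: produces [0, 0]
  sub: MATCH
  div: division by zero


Answer: sub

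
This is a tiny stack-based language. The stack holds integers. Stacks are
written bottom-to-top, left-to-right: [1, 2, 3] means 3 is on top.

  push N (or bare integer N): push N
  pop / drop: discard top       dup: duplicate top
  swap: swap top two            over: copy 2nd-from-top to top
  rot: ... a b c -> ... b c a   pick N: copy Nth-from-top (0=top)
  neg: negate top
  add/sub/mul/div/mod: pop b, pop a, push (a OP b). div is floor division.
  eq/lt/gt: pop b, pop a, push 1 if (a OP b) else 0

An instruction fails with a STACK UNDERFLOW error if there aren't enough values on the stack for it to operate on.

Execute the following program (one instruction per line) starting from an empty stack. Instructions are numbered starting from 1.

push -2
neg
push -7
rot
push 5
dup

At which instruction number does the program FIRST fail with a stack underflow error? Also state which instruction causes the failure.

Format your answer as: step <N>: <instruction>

Step 1 ('push -2'): stack = [-2], depth = 1
Step 2 ('neg'): stack = [2], depth = 1
Step 3 ('push -7'): stack = [2, -7], depth = 2
Step 4 ('rot'): needs 3 value(s) but depth is 2 — STACK UNDERFLOW

Answer: step 4: rot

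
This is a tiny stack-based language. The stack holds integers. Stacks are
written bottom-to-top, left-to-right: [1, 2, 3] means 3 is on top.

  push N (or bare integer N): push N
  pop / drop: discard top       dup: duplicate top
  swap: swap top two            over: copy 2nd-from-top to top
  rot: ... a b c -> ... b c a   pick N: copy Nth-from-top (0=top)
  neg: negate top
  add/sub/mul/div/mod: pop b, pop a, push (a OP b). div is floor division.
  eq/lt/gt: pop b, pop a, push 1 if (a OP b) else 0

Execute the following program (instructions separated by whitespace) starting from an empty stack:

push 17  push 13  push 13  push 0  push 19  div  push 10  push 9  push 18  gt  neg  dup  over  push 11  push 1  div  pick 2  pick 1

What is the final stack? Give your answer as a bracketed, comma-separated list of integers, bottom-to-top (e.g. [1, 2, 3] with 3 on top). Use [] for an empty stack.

After 'push 17': [17]
After 'push 13': [17, 13]
After 'push 13': [17, 13, 13]
After 'push 0': [17, 13, 13, 0]
After 'push 19': [17, 13, 13, 0, 19]
After 'div': [17, 13, 13, 0]
After 'push 10': [17, 13, 13, 0, 10]
After 'push 9': [17, 13, 13, 0, 10, 9]
After 'push 18': [17, 13, 13, 0, 10, 9, 18]
After 'gt': [17, 13, 13, 0, 10, 0]
After 'neg': [17, 13, 13, 0, 10, 0]
After 'dup': [17, 13, 13, 0, 10, 0, 0]
After 'over': [17, 13, 13, 0, 10, 0, 0, 0]
After 'push 11': [17, 13, 13, 0, 10, 0, 0, 0, 11]
After 'push 1': [17, 13, 13, 0, 10, 0, 0, 0, 11, 1]
After 'div': [17, 13, 13, 0, 10, 0, 0, 0, 11]
After 'pick 2': [17, 13, 13, 0, 10, 0, 0, 0, 11, 0]
After 'pick 1': [17, 13, 13, 0, 10, 0, 0, 0, 11, 0, 11]

Answer: [17, 13, 13, 0, 10, 0, 0, 0, 11, 0, 11]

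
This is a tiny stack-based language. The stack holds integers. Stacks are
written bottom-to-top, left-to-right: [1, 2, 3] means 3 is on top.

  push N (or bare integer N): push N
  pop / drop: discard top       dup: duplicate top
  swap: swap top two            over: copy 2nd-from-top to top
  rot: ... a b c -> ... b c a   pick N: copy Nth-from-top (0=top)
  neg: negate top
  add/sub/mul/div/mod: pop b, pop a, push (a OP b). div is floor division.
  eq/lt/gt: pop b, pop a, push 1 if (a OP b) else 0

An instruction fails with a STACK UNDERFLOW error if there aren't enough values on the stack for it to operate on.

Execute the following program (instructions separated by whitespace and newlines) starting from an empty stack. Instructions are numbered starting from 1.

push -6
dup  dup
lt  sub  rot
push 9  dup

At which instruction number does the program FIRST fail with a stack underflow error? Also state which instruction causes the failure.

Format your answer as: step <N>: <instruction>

Answer: step 6: rot

Derivation:
Step 1 ('push -6'): stack = [-6], depth = 1
Step 2 ('dup'): stack = [-6, -6], depth = 2
Step 3 ('dup'): stack = [-6, -6, -6], depth = 3
Step 4 ('lt'): stack = [-6, 0], depth = 2
Step 5 ('sub'): stack = [-6], depth = 1
Step 6 ('rot'): needs 3 value(s) but depth is 1 — STACK UNDERFLOW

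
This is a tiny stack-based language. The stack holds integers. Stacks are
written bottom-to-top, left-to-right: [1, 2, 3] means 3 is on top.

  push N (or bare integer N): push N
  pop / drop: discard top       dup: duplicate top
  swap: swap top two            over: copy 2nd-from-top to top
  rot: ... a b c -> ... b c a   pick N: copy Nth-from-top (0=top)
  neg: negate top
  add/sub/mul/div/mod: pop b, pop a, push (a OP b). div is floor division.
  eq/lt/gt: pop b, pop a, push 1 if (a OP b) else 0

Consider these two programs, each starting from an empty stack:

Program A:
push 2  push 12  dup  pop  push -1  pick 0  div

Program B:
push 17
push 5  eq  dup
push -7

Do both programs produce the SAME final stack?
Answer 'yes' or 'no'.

Program A trace:
  After 'push 2': [2]
  After 'push 12': [2, 12]
  After 'dup': [2, 12, 12]
  After 'pop': [2, 12]
  After 'push -1': [2, 12, -1]
  After 'pick 0': [2, 12, -1, -1]
  After 'div': [2, 12, 1]
Program A final stack: [2, 12, 1]

Program B trace:
  After 'push 17': [17]
  After 'push 5': [17, 5]
  After 'eq': [0]
  After 'dup': [0, 0]
  After 'push -7': [0, 0, -7]
Program B final stack: [0, 0, -7]
Same: no

Answer: no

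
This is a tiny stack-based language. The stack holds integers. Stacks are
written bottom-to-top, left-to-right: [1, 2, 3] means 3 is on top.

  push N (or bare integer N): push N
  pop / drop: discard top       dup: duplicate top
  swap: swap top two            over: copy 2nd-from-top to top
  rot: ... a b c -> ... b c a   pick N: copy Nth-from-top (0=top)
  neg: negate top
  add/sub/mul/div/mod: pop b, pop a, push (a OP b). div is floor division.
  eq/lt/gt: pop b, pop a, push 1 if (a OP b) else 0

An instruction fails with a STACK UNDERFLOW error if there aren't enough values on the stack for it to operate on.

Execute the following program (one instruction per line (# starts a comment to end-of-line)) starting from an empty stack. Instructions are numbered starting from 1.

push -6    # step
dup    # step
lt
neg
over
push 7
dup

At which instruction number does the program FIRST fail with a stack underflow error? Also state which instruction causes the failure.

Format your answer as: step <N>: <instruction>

Answer: step 5: over

Derivation:
Step 1 ('push -6'): stack = [-6], depth = 1
Step 2 ('dup'): stack = [-6, -6], depth = 2
Step 3 ('lt'): stack = [0], depth = 1
Step 4 ('neg'): stack = [0], depth = 1
Step 5 ('over'): needs 2 value(s) but depth is 1 — STACK UNDERFLOW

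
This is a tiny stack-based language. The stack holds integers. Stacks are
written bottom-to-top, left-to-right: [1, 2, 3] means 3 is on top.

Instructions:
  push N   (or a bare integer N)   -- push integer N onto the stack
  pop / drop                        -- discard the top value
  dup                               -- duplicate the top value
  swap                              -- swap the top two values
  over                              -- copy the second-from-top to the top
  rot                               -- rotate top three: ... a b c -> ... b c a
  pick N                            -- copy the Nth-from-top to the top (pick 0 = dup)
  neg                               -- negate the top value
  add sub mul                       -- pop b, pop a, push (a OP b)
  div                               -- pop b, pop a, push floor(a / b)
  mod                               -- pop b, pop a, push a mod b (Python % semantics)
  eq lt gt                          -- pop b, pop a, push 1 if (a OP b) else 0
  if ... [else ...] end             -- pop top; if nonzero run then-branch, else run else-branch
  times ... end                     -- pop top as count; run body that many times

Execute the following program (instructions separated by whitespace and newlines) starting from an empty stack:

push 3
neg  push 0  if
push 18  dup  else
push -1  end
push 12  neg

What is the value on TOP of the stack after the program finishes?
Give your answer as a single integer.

Answer: -12

Derivation:
After 'push 3': [3]
After 'neg': [-3]
After 'push 0': [-3, 0]
After 'if': [-3]
After 'push -1': [-3, -1]
After 'push 12': [-3, -1, 12]
After 'neg': [-3, -1, -12]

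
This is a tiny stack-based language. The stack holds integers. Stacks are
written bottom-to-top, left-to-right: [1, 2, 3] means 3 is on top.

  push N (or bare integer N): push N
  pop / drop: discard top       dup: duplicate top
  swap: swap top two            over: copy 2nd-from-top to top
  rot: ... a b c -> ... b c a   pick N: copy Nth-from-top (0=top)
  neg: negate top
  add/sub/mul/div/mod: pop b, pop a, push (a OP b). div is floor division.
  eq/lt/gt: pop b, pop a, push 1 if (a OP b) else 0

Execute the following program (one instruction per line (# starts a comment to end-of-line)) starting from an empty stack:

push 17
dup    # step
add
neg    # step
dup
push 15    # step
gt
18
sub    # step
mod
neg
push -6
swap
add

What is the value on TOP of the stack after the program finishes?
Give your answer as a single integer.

After 'push 17': [17]
After 'dup': [17, 17]
After 'add': [34]
After 'neg': [-34]
After 'dup': [-34, -34]
After 'push 15': [-34, -34, 15]
After 'gt': [-34, 0]
After 'push 18': [-34, 0, 18]
After 'sub': [-34, -18]
After 'mod': [-16]
After 'neg': [16]
After 'push -6': [16, -6]
After 'swap': [-6, 16]
After 'add': [10]

Answer: 10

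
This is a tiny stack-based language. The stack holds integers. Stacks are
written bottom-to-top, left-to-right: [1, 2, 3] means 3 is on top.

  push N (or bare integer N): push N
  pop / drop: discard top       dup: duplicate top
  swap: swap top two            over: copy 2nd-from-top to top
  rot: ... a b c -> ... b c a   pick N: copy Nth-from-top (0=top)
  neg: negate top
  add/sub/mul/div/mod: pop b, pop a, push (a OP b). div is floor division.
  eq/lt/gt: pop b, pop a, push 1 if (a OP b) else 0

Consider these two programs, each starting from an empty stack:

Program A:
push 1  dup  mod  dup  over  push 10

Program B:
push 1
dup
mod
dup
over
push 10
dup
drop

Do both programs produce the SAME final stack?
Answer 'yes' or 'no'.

Answer: yes

Derivation:
Program A trace:
  After 'push 1': [1]
  After 'dup': [1, 1]
  After 'mod': [0]
  After 'dup': [0, 0]
  After 'over': [0, 0, 0]
  After 'push 10': [0, 0, 0, 10]
Program A final stack: [0, 0, 0, 10]

Program B trace:
  After 'push 1': [1]
  After 'dup': [1, 1]
  After 'mod': [0]
  After 'dup': [0, 0]
  After 'over': [0, 0, 0]
  After 'push 10': [0, 0, 0, 10]
  After 'dup': [0, 0, 0, 10, 10]
  After 'drop': [0, 0, 0, 10]
Program B final stack: [0, 0, 0, 10]
Same: yes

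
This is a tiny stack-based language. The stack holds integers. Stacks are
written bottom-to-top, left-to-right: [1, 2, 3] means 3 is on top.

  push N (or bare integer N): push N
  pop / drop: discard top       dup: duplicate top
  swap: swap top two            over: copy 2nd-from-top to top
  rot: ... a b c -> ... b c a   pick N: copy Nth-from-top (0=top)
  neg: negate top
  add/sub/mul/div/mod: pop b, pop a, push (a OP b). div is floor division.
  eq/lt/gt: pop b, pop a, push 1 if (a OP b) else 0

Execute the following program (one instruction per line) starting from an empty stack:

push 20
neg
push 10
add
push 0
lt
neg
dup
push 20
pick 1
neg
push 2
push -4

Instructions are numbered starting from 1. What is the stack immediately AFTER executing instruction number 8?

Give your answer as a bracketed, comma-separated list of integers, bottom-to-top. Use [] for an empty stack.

Step 1 ('push 20'): [20]
Step 2 ('neg'): [-20]
Step 3 ('push 10'): [-20, 10]
Step 4 ('add'): [-10]
Step 5 ('push 0'): [-10, 0]
Step 6 ('lt'): [1]
Step 7 ('neg'): [-1]
Step 8 ('dup'): [-1, -1]

Answer: [-1, -1]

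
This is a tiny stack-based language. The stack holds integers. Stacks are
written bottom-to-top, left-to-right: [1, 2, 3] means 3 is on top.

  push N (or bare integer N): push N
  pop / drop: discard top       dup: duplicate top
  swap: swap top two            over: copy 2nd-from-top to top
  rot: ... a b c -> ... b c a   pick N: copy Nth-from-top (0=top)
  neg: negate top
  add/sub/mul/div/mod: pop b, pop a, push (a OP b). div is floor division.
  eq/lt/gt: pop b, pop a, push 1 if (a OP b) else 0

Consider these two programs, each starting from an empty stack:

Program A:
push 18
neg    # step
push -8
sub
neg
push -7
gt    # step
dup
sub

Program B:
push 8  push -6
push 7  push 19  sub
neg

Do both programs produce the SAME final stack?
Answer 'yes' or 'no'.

Answer: no

Derivation:
Program A trace:
  After 'push 18': [18]
  After 'neg': [-18]
  After 'push -8': [-18, -8]
  After 'sub': [-10]
  After 'neg': [10]
  After 'push -7': [10, -7]
  After 'gt': [1]
  After 'dup': [1, 1]
  After 'sub': [0]
Program A final stack: [0]

Program B trace:
  After 'push 8': [8]
  After 'push -6': [8, -6]
  After 'push 7': [8, -6, 7]
  After 'push 19': [8, -6, 7, 19]
  After 'sub': [8, -6, -12]
  After 'neg': [8, -6, 12]
Program B final stack: [8, -6, 12]
Same: no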